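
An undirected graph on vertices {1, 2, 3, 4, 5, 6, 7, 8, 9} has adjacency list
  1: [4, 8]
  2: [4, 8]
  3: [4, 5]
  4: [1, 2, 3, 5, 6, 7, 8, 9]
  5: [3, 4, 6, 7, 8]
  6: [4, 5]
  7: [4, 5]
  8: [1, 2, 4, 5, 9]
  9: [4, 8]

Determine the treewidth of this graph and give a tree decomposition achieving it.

Every bag has size at most 3, so the width is 3 − 1 = 2 and tw(G) ≤ 2. On the other hand G contains the 3-clique {1, 4, 8}. A clique must lie in a single bag of any decomposition, so no decomposition can have width below 2. Hence tw(G) = 2 exactly.

Treewidth 2.
One optimal decomposition is:
Bags: B1 = {4, 5, 8}  B2 = {2, 4, 8}  B3 = {4, 5, 7}  B4 = {1, 4, 8}  B5 = {4, 8, 9}  B6 = {4, 5, 6}  B7 = {3, 4, 5}
Tree: B1–B2, B1–B3, B2–B4, B2–B5, B3–B6, B3–B7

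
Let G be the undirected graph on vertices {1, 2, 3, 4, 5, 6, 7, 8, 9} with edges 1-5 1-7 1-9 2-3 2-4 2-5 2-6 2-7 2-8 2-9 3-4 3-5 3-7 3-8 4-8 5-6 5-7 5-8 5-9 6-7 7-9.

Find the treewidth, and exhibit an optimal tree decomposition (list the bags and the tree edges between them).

Treewidth 3.
One optimal decomposition is:
Bags: B1 = {2, 3, 5, 7}  B2 = {2, 5, 7, 9}  B3 = {2, 5, 6, 7}  B4 = {2, 3, 5, 8}  B5 = {2, 3, 4, 8}  B6 = {1, 5, 7, 9}
Tree: B1–B2, B2–B3, B1–B4, B4–B5, B2–B6

Every bag has size at most 4, so the width is 4 − 1 = 3 and tw(G) ≤ 3. For the lower bound, the 4 vertices {1, 5, 7, 9} are pairwise adjacent, and any tree decomposition puts a clique entirely inside one bag — forcing width ≥ 3. The upper and lower bounds meet at 3, so that is the treewidth.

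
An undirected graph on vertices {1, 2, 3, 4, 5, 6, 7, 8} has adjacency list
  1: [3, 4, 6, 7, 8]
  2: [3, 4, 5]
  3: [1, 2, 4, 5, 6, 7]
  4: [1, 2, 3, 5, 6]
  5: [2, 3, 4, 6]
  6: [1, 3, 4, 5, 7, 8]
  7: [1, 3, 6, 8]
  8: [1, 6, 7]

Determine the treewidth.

3

A width-3 tree decomposition is:
Bags: B1 = {2, 3, 4, 5}  B2 = {3, 4, 5, 6}  B3 = {1, 3, 4, 6}  B4 = {1, 3, 6, 7}  B5 = {1, 6, 7, 8}
Tree: B1–B2, B2–B3, B3–B4, B4–B5
Every bag has size at most 4, so the width is 4 − 1 = 3 and tw(G) ≤ 3. Conversely, {1, 6, 7, 8} is a clique of size 4, and the vertices of any clique must share a bag in every tree decomposition; so some bag has ≥ 4 vertices and tw(G) ≥ 3. Hence tw(G) = 3 exactly.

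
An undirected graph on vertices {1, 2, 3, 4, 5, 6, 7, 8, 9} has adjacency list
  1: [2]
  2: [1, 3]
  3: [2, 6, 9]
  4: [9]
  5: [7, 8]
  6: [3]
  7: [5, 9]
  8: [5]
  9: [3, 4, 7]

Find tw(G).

1

A width-1 tree decomposition is:
Bags: B1 = {2, 3}  B2 = {1, 2}  B3 = {3, 6}  B4 = {3, 9}  B5 = {7, 9}  B6 = {5, 7}  B7 = {5, 8}  B8 = {4, 9}
Tree: B1–B2, B1–B3, B3–B4, B4–B5, B5–B6, B6–B7, B5–B8
The largest bag has 2 vertices, giving width 1; this decomposition certifies tw(G) ≤ 1. Since G has at least one edge (e.g. 3–2), it is not an edgeless graph, so tw(G) ≥ 1. Therefore the treewidth is 1.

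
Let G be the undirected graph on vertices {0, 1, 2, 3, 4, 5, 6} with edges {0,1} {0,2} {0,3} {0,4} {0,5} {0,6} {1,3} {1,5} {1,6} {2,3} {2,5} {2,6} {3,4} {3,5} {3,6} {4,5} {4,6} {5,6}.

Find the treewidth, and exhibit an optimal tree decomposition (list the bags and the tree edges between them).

The largest bag has 5 vertices, giving width 4; this decomposition certifies tw(G) ≤ 4. Conversely, {0, 1, 3, 5, 6} is a clique of size 5, and the vertices of any clique must share a bag in every tree decomposition; so some bag has ≥ 5 vertices and tw(G) ≥ 4. Hence tw(G) = 4 exactly.

Treewidth 4.
Bags: B1 = {0, 1, 3, 5, 6}  B2 = {0, 2, 3, 5, 6}  B3 = {0, 3, 4, 5, 6}
Tree: B1–B2, B2–B3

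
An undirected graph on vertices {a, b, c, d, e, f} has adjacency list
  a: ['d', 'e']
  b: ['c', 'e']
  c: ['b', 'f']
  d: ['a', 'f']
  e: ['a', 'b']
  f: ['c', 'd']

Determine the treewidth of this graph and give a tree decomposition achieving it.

Every bag has size at most 3, so the width is 3 − 1 = 2 and tw(G) ≤ 2. The edges e–b–c–f–d–a–e form a cycle, so G is not a tree and its treewidth is at least 2. Combining the bounds, tw(G) = 2.

Treewidth 2.
One optimal decomposition is:
Bags: B1 = {b, c, e}  B2 = {c, e, f}  B3 = {d, e, f}  B4 = {a, d, e}
Tree: B1–B2, B2–B3, B3–B4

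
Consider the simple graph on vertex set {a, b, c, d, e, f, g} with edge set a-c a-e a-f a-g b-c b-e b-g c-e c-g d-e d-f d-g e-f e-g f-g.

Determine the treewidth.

A width-3 tree decomposition is:
Bags: B1 = {a, e, f, g}  B2 = {d, e, f, g}  B3 = {a, c, e, g}  B4 = {b, c, e, g}
Tree: B1–B2, B1–B3, B3–B4
Every bag has size at most 4, so the width is 4 − 1 = 3 and tw(G) ≤ 3. On the other hand G contains the 4-clique {a, c, e, g}. A clique must lie in a single bag of any decomposition, so no decomposition can have width below 3. Hence tw(G) = 3 exactly.

3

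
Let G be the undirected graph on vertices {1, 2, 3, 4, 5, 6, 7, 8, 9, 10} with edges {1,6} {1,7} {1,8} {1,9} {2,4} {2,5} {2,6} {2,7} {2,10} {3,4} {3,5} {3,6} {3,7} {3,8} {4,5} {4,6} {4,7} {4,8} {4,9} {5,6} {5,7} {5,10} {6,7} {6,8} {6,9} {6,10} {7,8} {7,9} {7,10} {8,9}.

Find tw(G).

4

A width-4 tree decomposition is:
Bags: B1 = {3, 4, 6, 7, 8}  B2 = {3, 4, 5, 6, 7}  B3 = {4, 6, 7, 8, 9}  B4 = {2, 4, 5, 6, 7}  B5 = {1, 6, 7, 8, 9}  B6 = {2, 5, 6, 7, 10}
Tree: B1–B2, B1–B3, B2–B4, B3–B5, B4–B6
Every bag has size at most 5, so the width is 5 − 1 = 4 and tw(G) ≤ 4. On the other hand G contains the 5-clique {1, 6, 7, 8, 9}. A clique must lie in a single bag of any decomposition, so no decomposition can have width below 4. Hence tw(G) = 4 exactly.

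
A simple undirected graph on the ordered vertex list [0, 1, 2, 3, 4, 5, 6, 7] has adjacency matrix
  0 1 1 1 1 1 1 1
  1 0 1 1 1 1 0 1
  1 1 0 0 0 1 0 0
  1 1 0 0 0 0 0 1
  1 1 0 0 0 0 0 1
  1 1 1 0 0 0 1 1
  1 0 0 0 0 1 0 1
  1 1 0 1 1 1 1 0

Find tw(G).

3

A width-3 tree decomposition is:
Bags: B1 = {0, 1, 2, 5}  B2 = {0, 1, 5, 7}  B3 = {0, 1, 4, 7}  B4 = {0, 1, 3, 7}  B5 = {0, 5, 6, 7}
Tree: B1–B2, B2–B3, B3–B4, B2–B5
Each bag holds 4 vertices, so the decomposition has width 3, which upper-bounds the treewidth. For the lower bound, the 4 vertices {0, 1, 2, 5} are pairwise adjacent, and any tree decomposition puts a clique entirely inside one bag — forcing width ≥ 3. Therefore the treewidth is 3.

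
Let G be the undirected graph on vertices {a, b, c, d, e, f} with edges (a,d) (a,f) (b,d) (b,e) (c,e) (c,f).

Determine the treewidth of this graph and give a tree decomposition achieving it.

Each bag holds 3 vertices, so the decomposition has width 2, which upper-bounds the treewidth. For the lower bound, G contains the cycle a–f–c–e–b–d–a, so G is not a forest; only forests have treewidth ≤ 1, hence tw(G) ≥ 2. The upper and lower bounds meet at 2, so that is the treewidth.

Treewidth 2.
Bags: B1 = {a, c, f}  B2 = {a, c, e}  B3 = {a, b, e}  B4 = {a, b, d}
Tree: B1–B2, B2–B3, B3–B4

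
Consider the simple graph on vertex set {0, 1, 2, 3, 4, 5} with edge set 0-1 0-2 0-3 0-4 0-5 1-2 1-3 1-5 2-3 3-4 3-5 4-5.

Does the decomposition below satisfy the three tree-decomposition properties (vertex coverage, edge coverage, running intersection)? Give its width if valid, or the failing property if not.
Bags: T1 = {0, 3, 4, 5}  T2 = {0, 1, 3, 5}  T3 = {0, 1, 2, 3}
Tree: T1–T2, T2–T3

Yes; width 3.

Checking the three conditions: (i) the bags cover all of {0, 1, 2, 3, 4, 5}; (ii) for each edge, some bag contains both endpoints; (iii) the bags containing any fixed vertex form a subtree. All hold, so the decomposition is valid with width 4 − 1 = 3.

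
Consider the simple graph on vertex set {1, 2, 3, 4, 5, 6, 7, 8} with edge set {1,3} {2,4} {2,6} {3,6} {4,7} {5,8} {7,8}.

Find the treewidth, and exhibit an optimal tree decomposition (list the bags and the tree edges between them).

Treewidth 1.
Bags: B1 = {1, 3}  B2 = {3, 6}  B3 = {2, 6}  B4 = {2, 4}  B5 = {4, 7}  B6 = {7, 8}  B7 = {5, 8}
Tree: B1–B2, B2–B3, B3–B4, B4–B5, B5–B6, B6–B7

Each bag holds 2 vertices, so the decomposition has width 1, which upper-bounds the treewidth. Any graph with an edge has treewidth ≥ 1, and G has the edge 1–3. The upper and lower bounds meet at 1, so that is the treewidth.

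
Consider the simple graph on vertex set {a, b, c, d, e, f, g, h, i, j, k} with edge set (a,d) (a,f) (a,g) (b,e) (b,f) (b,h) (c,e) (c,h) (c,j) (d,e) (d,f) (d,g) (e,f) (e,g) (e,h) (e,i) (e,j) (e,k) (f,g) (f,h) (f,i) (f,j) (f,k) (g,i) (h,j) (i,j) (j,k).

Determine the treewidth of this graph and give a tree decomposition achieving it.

Every bag has size at most 4, so the width is 4 − 1 = 3 and tw(G) ≤ 3. For the lower bound, the 4 vertices {c, e, h, j} are pairwise adjacent, and any tree decomposition puts a clique entirely inside one bag — forcing width ≥ 3. Combining the bounds, tw(G) = 3.

Treewidth 3.
One such decomposition:
Bags: B1 = {e, f, h, j}  B2 = {b, e, f, h}  B3 = {c, e, h, j}  B4 = {e, f, i, j}  B5 = {e, f, g, i}  B6 = {e, f, j, k}  B7 = {d, e, f, g}  B8 = {a, d, f, g}
Tree: B1–B2, B1–B3, B1–B4, B4–B5, B1–B6, B5–B7, B7–B8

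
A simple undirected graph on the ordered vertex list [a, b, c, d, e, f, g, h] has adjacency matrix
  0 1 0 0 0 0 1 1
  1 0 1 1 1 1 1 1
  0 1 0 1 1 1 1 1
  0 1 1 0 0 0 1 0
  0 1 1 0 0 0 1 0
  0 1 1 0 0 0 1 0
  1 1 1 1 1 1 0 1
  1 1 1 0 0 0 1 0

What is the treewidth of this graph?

A width-3 tree decomposition is:
Bags: B1 = {b, c, d, g}  B2 = {b, c, f, g}  B3 = {b, c, g, h}  B4 = {b, c, e, g}  B5 = {a, b, g, h}
Tree: B1–B2, B2–B3, B2–B4, B3–B5
Each bag holds 4 vertices, so the decomposition has width 3, which upper-bounds the treewidth. On the other hand G contains the 4-clique {b, c, d, g}. A clique must lie in a single bag of any decomposition, so no decomposition can have width below 3. Combining the bounds, tw(G) = 3.

3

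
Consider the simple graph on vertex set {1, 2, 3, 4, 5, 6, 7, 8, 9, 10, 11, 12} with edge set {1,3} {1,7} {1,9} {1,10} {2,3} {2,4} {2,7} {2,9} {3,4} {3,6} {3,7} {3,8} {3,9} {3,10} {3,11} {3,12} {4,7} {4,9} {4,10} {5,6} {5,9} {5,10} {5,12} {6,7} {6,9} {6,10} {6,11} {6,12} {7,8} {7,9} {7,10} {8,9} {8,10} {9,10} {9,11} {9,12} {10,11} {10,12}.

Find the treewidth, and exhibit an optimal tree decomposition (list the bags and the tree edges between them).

Treewidth 4.
One optimal decomposition is:
Bags: B1 = {3, 6, 9, 10, 12}  B2 = {3, 6, 7, 9, 10}  B3 = {1, 3, 7, 9, 10}  B4 = {3, 4, 7, 9, 10}  B5 = {3, 7, 8, 9, 10}  B6 = {3, 6, 9, 10, 11}  B7 = {2, 3, 4, 7, 9}  B8 = {5, 6, 9, 10, 12}
Tree: B1–B2, B2–B3, B3–B4, B4–B5, B2–B6, B4–B7, B1–B8

Each bag holds 5 vertices, so the decomposition has width 4, which upper-bounds the treewidth. Conversely, {2, 3, 4, 7, 9} is a clique of size 5, and the vertices of any clique must share a bag in every tree decomposition; so some bag has ≥ 5 vertices and tw(G) ≥ 4. Combining the bounds, tw(G) = 4.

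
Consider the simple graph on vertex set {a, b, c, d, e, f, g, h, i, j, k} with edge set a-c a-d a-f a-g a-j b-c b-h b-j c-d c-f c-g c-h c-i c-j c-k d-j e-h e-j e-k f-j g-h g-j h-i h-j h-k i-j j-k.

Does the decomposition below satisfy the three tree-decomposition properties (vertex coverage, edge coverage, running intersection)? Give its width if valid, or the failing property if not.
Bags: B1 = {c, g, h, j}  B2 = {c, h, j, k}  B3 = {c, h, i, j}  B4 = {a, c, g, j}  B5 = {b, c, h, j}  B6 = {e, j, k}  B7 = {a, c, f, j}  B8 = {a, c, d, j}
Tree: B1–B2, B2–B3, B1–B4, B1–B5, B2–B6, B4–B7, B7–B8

No — edge (h,e) lies in no bag.

A tree decomposition must satisfy three properties: every vertex lies in some bag; for every edge, both endpoints lie together in some bag; and for every vertex, the bags containing it form a connected subtree. Here edge (h,e) lies in no bag, so the decomposition is invalid.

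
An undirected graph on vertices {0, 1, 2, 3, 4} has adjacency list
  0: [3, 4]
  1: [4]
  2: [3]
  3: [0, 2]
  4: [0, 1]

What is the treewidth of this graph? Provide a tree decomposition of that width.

Each bag holds 2 vertices, so the decomposition has width 1, which upper-bounds the treewidth. Since G has at least one edge (e.g. 2–3), it is not an edgeless graph, so tw(G) ≥ 1. Therefore the treewidth is 1.

Treewidth 1.
One such decomposition:
Bags: B1 = {2, 3}  B2 = {0, 3}  B3 = {0, 4}  B4 = {1, 4}
Tree: B1–B2, B2–B3, B3–B4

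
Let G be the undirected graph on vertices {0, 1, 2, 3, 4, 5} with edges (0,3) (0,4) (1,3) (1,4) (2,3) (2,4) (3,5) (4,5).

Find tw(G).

2

A width-2 tree decomposition is:
Bags: B1 = {3, 4, 5}  B2 = {1, 3, 4}  B3 = {2, 3, 4}  B4 = {0, 3, 4}
Tree: B1–B2, B2–B3, B3–B4
Every bag has size at most 3, so the width is 3 − 1 = 2 and tw(G) ≤ 2. The edges 5–4–1–3–5 form a cycle, so G is not a tree and its treewidth is at least 2. Combining the bounds, tw(G) = 2.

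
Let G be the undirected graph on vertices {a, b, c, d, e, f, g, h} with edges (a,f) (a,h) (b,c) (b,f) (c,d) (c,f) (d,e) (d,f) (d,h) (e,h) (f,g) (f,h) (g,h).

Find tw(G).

2

A width-2 tree decomposition is:
Bags: B1 = {f, g, h}  B2 = {d, f, h}  B3 = {a, f, h}  B4 = {c, d, f}  B5 = {d, e, h}  B6 = {b, c, f}
Tree: B1–B2, B1–B3, B2–B4, B2–B5, B4–B6
The largest bag has 3 vertices, giving width 2; this decomposition certifies tw(G) ≤ 2. On the other hand G contains the 3-clique {d, e, h}. A clique must lie in a single bag of any decomposition, so no decomposition can have width below 2. Therefore the treewidth is 2.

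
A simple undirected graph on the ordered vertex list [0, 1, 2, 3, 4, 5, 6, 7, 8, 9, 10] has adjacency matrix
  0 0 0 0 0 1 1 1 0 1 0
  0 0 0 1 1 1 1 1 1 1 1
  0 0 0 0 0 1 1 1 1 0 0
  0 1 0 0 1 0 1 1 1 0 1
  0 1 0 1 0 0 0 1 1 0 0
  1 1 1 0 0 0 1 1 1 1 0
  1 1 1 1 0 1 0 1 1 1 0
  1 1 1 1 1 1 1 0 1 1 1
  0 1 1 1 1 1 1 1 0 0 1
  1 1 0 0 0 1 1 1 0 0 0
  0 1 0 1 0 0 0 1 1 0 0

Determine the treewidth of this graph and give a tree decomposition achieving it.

The largest bag has 5 vertices, giving width 4; this decomposition certifies tw(G) ≤ 4. For the lower bound, the 5 vertices {0, 5, 6, 7, 9} are pairwise adjacent, and any tree decomposition puts a clique entirely inside one bag — forcing width ≥ 4. Hence tw(G) = 4 exactly.

Treewidth 4.
One optimal decomposition is:
Bags: B1 = {1, 5, 6, 7, 9}  B2 = {1, 5, 6, 7, 8}  B3 = {1, 3, 6, 7, 8}  B4 = {2, 5, 6, 7, 8}  B5 = {0, 5, 6, 7, 9}  B6 = {1, 3, 7, 8, 10}  B7 = {1, 3, 4, 7, 8}
Tree: B1–B2, B2–B3, B2–B4, B1–B5, B3–B6, B6–B7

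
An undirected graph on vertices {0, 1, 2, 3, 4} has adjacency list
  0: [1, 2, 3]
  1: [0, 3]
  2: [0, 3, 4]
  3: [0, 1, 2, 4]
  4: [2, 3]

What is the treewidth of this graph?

A width-2 tree decomposition is:
Bags: B1 = {0, 2, 3}  B2 = {0, 1, 3}  B3 = {2, 3, 4}
Tree: B1–B2, B1–B3
Every bag has size at most 3, so the width is 3 − 1 = 2 and tw(G) ≤ 2. For the lower bound, the 3 vertices {0, 1, 3} are pairwise adjacent, and any tree decomposition puts a clique entirely inside one bag — forcing width ≥ 2. The upper and lower bounds meet at 2, so that is the treewidth.

2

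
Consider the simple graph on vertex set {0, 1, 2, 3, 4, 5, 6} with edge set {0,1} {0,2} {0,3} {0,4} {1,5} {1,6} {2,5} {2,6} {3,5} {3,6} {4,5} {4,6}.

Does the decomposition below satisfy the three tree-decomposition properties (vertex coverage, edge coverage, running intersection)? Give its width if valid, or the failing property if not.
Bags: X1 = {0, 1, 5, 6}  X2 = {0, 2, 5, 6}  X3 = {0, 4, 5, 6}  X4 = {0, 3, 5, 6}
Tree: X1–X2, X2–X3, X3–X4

Yes; width 3.

Every vertex of G appears in some bag (union = {0, 1, 2, 3, 4, 5, 6}); every edge is covered by a bag; and for each vertex v the set of bags containing v is connected in the bag tree. The decomposition is therefore valid. The largest bag has 4 vertices, so the width is 3.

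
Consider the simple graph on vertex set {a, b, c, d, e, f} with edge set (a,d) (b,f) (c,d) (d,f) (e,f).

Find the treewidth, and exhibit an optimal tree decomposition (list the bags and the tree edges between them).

Each bag holds 2 vertices, so the decomposition has width 1, which upper-bounds the treewidth. Since G has at least one edge (e.g. e–f), it is not an edgeless graph, so tw(G) ≥ 1. Therefore the treewidth is 1.

Treewidth 1.
One optimal decomposition is:
Bags: B1 = {e, f}  B2 = {d, f}  B3 = {b, f}  B4 = {c, d}  B5 = {a, d}
Tree: B1–B2, B2–B3, B2–B4, B4–B5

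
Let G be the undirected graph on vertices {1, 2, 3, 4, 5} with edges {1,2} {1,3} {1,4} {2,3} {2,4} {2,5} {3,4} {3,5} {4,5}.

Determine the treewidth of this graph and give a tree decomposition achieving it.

The largest bag has 4 vertices, giving width 3; this decomposition certifies tw(G) ≤ 3. For the lower bound, the 4 vertices {1, 2, 3, 4} are pairwise adjacent, and any tree decomposition puts a clique entirely inside one bag — forcing width ≥ 3. The upper and lower bounds meet at 3, so that is the treewidth.

Treewidth 3.
One optimal decomposition is:
Bags: B1 = {1, 2, 3, 4}  B2 = {2, 3, 4, 5}
Tree: B1–B2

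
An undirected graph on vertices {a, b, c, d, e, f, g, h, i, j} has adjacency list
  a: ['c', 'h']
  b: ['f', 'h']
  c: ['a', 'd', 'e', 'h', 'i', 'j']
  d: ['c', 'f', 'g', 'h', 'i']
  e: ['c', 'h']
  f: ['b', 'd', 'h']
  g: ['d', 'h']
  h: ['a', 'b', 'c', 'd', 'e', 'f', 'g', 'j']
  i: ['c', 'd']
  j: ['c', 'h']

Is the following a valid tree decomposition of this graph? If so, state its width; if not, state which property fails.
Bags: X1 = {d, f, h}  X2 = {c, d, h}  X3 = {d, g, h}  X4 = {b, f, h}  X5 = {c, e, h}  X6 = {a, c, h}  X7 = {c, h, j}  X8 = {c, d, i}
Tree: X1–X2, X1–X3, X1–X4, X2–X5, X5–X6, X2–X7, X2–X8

Yes; width 2.

Vertex coverage: the bags together contain {a, b, c, d, e, f, g, h, i, j}, the full vertex set. Edge coverage: each edge of G has both endpoints in at least one bag. Running intersection: for every vertex, the bags containing it form a connected subtree. All three properties hold, so this is a valid tree decomposition of width max|bag| − 1 = 2, and hence tw(G) ≤ 2.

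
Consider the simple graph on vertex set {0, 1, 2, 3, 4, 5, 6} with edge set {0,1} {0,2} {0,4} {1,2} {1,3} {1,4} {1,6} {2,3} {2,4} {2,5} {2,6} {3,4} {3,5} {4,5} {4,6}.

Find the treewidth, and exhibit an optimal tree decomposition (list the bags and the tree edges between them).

Treewidth 3.
Bags: B1 = {1, 2, 4, 6}  B2 = {1, 2, 3, 4}  B3 = {2, 3, 4, 5}  B4 = {0, 1, 2, 4}
Tree: B1–B2, B2–B3, B2–B4

The largest bag has 4 vertices, giving width 3; this decomposition certifies tw(G) ≤ 3. On the other hand G contains the 4-clique {0, 1, 2, 4}. A clique must lie in a single bag of any decomposition, so no decomposition can have width below 3. The upper and lower bounds meet at 3, so that is the treewidth.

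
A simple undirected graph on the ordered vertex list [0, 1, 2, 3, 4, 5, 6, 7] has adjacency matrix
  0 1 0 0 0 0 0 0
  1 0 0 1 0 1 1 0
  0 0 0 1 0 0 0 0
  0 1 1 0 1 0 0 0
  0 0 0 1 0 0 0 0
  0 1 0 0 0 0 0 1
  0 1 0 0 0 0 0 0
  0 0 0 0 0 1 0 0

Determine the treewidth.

A width-1 tree decomposition is:
Bags: B1 = {1, 6}  B2 = {1, 3}  B3 = {3, 4}  B4 = {1, 5}  B5 = {5, 7}  B6 = {2, 3}  B7 = {0, 1}
Tree: B1–B2, B2–B3, B1–B4, B4–B5, B3–B6, B4–B7
Each bag holds 2 vertices, so the decomposition has width 1, which upper-bounds the treewidth. Since G has at least one edge (e.g. 6–1), it is not an edgeless graph, so tw(G) ≥ 1. The upper and lower bounds meet at 1, so that is the treewidth.

1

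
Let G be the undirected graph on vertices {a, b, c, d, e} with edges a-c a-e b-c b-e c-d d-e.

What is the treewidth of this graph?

2

A width-2 tree decomposition is:
Bags: B1 = {b, c, e}  B2 = {c, d, e}  B3 = {a, c, e}
Tree: B1–B2, B2–B3
Each bag holds 3 vertices, so the decomposition has width 2, which upper-bounds the treewidth. Since b–e–d–c–b is a cycle in G, G is not acyclic. Forests are exactly the graphs of treewidth ≤ 1, so tw(G) ≥ 2. Hence tw(G) = 2 exactly.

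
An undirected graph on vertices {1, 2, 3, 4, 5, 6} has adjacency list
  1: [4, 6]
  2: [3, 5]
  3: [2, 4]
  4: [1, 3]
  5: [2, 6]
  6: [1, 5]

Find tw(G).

A width-2 tree decomposition is:
Bags: B1 = {2, 3, 4}  B2 = {1, 2, 4}  B3 = {1, 2, 6}  B4 = {2, 5, 6}
Tree: B1–B2, B2–B3, B3–B4
Each bag holds 3 vertices, so the decomposition has width 2, which upper-bounds the treewidth. Since 2–3–4–1–6–5–2 is a cycle in G, G is not acyclic. Forests are exactly the graphs of treewidth ≤ 1, so tw(G) ≥ 2. Hence tw(G) = 2 exactly.

2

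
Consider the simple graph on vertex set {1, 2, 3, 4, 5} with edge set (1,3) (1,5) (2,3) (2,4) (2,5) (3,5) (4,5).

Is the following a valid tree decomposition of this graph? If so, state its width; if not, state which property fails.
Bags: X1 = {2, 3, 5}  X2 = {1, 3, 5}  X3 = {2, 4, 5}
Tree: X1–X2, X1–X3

Yes; width 2.

Checking the three conditions: (i) the bags cover all of {1, 2, 3, 4, 5}; (ii) for each edge, some bag contains both endpoints; (iii) the bags containing any fixed vertex form a subtree. All hold, so the decomposition is valid with width 3 − 1 = 2.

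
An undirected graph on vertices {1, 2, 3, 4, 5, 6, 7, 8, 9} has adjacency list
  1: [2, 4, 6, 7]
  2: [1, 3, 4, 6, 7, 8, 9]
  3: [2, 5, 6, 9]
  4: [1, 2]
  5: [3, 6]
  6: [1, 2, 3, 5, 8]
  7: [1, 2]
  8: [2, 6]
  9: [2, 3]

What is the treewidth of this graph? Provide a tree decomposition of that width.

Treewidth 2.
One such decomposition:
Bags: B1 = {2, 6, 8}  B2 = {1, 2, 6}  B3 = {1, 2, 7}  B4 = {2, 3, 6}  B5 = {2, 3, 9}  B6 = {3, 5, 6}  B7 = {1, 2, 4}
Tree: B1–B2, B2–B3, B1–B4, B4–B5, B4–B6, B2–B7

The largest bag has 3 vertices, giving width 2; this decomposition certifies tw(G) ≤ 2. On the other hand G contains the 3-clique {2, 6, 8}. A clique must lie in a single bag of any decomposition, so no decomposition can have width below 2. Hence tw(G) = 2 exactly.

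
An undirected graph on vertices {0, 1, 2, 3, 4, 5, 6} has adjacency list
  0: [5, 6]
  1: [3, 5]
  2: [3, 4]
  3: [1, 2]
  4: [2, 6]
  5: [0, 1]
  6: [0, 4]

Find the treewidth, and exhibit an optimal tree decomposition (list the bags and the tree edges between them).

Treewidth 2.
Bags: B1 = {1, 2, 3}  B2 = {1, 2, 5}  B3 = {0, 2, 5}  B4 = {0, 2, 6}  B5 = {2, 4, 6}
Tree: B1–B2, B2–B3, B3–B4, B4–B5

Each bag holds 3 vertices, so the decomposition has width 2, which upper-bounds the treewidth. For the lower bound, G contains the cycle 2–3–1–5–0–6–4–2, so G is not a forest; only forests have treewidth ≤ 1, hence tw(G) ≥ 2. Combining the bounds, tw(G) = 2.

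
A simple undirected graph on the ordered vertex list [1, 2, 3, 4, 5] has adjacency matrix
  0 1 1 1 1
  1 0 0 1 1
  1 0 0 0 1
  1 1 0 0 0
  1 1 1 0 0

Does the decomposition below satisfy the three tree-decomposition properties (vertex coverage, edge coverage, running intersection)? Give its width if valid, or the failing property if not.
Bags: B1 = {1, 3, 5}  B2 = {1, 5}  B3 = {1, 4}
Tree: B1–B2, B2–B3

A tree decomposition must satisfy three properties: every vertex lies in some bag; for every edge, both endpoints lie together in some bag; and for every vertex, the bags containing it form a connected subtree. Here vertex 2 appears in no bag, so the decomposition is invalid.

No — vertex 2 appears in no bag.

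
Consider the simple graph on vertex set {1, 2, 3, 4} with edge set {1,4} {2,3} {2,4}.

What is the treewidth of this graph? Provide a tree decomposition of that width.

Treewidth 1.
One optimal decomposition is:
Bags: B1 = {2, 3}  B2 = {2, 4}  B3 = {1, 4}
Tree: B1–B2, B2–B3

The largest bag has 2 vertices, giving width 1; this decomposition certifies tw(G) ≤ 1. G has an edge, so its treewidth is at least 1. Combining the bounds, tw(G) = 1.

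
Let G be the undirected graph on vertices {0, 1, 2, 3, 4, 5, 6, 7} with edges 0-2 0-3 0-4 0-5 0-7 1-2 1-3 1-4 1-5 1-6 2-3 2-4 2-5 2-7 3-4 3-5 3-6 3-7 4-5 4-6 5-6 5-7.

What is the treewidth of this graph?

A width-4 tree decomposition is:
Bags: B1 = {1, 3, 4, 5, 6}  B2 = {1, 2, 3, 4, 5}  B3 = {0, 2, 3, 4, 5}  B4 = {0, 2, 3, 5, 7}
Tree: B1–B2, B2–B3, B3–B4
Each bag holds 5 vertices, so the decomposition has width 4, which upper-bounds the treewidth. Conversely, {0, 2, 3, 4, 5} is a clique of size 5, and the vertices of any clique must share a bag in every tree decomposition; so some bag has ≥ 5 vertices and tw(G) ≥ 4. Therefore the treewidth is 4.

4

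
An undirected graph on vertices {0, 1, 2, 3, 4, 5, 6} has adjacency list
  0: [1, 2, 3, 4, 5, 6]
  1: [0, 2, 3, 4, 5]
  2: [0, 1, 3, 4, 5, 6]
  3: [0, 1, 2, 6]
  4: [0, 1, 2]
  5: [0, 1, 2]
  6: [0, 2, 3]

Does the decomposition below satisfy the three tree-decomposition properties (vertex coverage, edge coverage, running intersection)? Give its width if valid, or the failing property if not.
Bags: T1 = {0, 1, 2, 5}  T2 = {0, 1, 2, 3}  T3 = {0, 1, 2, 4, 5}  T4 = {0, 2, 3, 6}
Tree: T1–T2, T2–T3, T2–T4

A tree decomposition must satisfy three properties: every vertex lies in some bag; for every edge, both endpoints lie together in some bag; and for every vertex, the bags containing it form a connected subtree. Here bags containing vertex 5 are not connected in the tree, so the decomposition is invalid.

No — bags containing vertex 5 are not connected in the tree.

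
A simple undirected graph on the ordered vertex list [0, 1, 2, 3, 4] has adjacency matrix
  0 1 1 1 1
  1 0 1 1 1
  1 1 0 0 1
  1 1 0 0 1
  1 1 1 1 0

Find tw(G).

3

A width-3 tree decomposition is:
Bags: B1 = {0, 1, 3, 4}  B2 = {0, 1, 2, 4}
Tree: B1–B2
Every bag has size at most 4, so the width is 4 − 1 = 3 and tw(G) ≤ 3. Conversely, {0, 1, 2, 4} is a clique of size 4, and the vertices of any clique must share a bag in every tree decomposition; so some bag has ≥ 4 vertices and tw(G) ≥ 3. Hence tw(G) = 3 exactly.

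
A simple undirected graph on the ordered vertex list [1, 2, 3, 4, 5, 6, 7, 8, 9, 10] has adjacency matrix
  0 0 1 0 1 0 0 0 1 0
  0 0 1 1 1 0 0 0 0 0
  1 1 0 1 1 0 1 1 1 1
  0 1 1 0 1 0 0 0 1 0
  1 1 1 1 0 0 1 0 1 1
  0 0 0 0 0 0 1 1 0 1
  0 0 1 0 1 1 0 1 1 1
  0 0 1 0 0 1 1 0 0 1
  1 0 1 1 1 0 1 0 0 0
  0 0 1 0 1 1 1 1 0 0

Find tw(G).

A width-3 tree decomposition is:
Bags: B1 = {3, 5, 7, 10}  B2 = {3, 5, 7, 9}  B3 = {3, 7, 8, 10}  B4 = {1, 3, 5, 9}  B5 = {3, 4, 5, 9}  B6 = {2, 3, 4, 5}  B7 = {6, 7, 8, 10}
Tree: B1–B2, B1–B3, B2–B4, B2–B5, B5–B6, B3–B7
The largest bag has 4 vertices, giving width 3; this decomposition certifies tw(G) ≤ 3. For the lower bound, the 4 vertices {3, 7, 8, 10} are pairwise adjacent, and any tree decomposition puts a clique entirely inside one bag — forcing width ≥ 3. Combining the bounds, tw(G) = 3.

3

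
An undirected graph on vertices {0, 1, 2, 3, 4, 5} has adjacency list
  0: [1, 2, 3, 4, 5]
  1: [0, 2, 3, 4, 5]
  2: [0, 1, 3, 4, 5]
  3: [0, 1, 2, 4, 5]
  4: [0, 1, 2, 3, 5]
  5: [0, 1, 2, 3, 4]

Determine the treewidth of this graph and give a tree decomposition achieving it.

A single bag containing all 6 vertices is trivially a valid decomposition of width 5. For the lower bound, the 6 vertices {0, 1, 2, 3, 4, 5} are pairwise adjacent, and any tree decomposition puts a clique entirely inside one bag — forcing width ≥ 5. Hence tw(G) = 5 exactly.

Treewidth 5.
Bags: B1 = {0, 1, 2, 3, 4, 5}
Tree: (single bag)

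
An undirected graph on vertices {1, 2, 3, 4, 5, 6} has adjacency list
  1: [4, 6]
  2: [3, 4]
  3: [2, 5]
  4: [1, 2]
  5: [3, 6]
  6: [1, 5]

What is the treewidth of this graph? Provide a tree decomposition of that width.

Each bag holds 3 vertices, so the decomposition has width 2, which upper-bounds the treewidth. For the lower bound, G contains the cycle 4–2–3–5–6–1–4, so G is not a forest; only forests have treewidth ≤ 1, hence tw(G) ≥ 2. The upper and lower bounds meet at 2, so that is the treewidth.

Treewidth 2.
One such decomposition:
Bags: B1 = {2, 3, 4}  B2 = {3, 4, 5}  B3 = {4, 5, 6}  B4 = {1, 4, 6}
Tree: B1–B2, B2–B3, B3–B4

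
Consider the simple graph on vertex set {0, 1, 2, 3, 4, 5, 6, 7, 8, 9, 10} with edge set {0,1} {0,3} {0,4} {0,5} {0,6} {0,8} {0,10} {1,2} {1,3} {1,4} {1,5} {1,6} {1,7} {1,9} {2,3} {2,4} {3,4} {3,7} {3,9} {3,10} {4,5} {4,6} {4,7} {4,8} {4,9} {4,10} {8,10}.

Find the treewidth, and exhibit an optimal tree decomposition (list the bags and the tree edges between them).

Treewidth 3.
Bags: B1 = {0, 1, 3, 4}  B2 = {1, 3, 4, 7}  B3 = {0, 1, 4, 5}  B4 = {1, 3, 4, 9}  B5 = {1, 2, 3, 4}  B6 = {0, 1, 4, 6}  B7 = {0, 3, 4, 10}  B8 = {0, 4, 8, 10}
Tree: B1–B2, B1–B3, B2–B4, B2–B5, B3–B6, B1–B7, B7–B8

Each bag holds 4 vertices, so the decomposition has width 3, which upper-bounds the treewidth. For the lower bound, the 4 vertices {0, 4, 8, 10} are pairwise adjacent, and any tree decomposition puts a clique entirely inside one bag — forcing width ≥ 3. Hence tw(G) = 3 exactly.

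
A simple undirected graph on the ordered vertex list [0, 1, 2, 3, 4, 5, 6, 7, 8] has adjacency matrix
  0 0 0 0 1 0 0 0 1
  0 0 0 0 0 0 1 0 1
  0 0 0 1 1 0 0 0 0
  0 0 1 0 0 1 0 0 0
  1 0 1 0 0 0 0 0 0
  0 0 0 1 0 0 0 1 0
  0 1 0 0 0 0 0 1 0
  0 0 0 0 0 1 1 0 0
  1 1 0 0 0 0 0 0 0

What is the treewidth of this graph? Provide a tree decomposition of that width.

Treewidth 2.
Bags: B1 = {2, 3, 4}  B2 = {0, 3, 4}  B3 = {0, 3, 8}  B4 = {1, 3, 8}  B5 = {1, 3, 6}  B6 = {3, 6, 7}  B7 = {3, 5, 7}
Tree: B1–B2, B2–B3, B3–B4, B4–B5, B5–B6, B6–B7

Every bag has size at most 3, so the width is 3 − 1 = 2 and tw(G) ≤ 2. For the lower bound, G contains the cycle 3–2–4–0–8–1–6–7–5–3, so G is not a forest; only forests have treewidth ≤ 1, hence tw(G) ≥ 2. Hence tw(G) = 2 exactly.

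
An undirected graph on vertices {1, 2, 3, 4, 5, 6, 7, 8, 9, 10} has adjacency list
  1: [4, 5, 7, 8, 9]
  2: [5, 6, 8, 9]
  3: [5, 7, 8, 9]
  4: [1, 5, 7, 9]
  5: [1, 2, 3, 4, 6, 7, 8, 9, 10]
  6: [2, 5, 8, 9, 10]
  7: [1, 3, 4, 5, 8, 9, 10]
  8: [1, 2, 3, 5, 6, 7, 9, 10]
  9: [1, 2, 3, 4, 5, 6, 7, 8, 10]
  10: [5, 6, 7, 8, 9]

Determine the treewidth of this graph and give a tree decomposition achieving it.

Treewidth 4.
Bags: B1 = {1, 4, 5, 7, 9}  B2 = {1, 5, 7, 8, 9}  B3 = {5, 7, 8, 9, 10}  B4 = {5, 6, 8, 9, 10}  B5 = {3, 5, 7, 8, 9}  B6 = {2, 5, 6, 8, 9}
Tree: B1–B2, B2–B3, B3–B4, B3–B5, B4–B6

Each bag holds 5 vertices, so the decomposition has width 4, which upper-bounds the treewidth. For the lower bound, the 5 vertices {2, 5, 6, 8, 9} are pairwise adjacent, and any tree decomposition puts a clique entirely inside one bag — forcing width ≥ 4. Combining the bounds, tw(G) = 4.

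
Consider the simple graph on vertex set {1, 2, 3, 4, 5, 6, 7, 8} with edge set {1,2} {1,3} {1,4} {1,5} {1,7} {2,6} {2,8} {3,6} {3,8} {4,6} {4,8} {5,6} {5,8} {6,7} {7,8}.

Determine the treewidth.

3

A width-3 tree decomposition is:
Bags: B1 = {1, 4, 6, 8}  B2 = {1, 3, 6, 8}  B3 = {1, 6, 7, 8}  B4 = {1, 2, 6, 8}  B5 = {1, 5, 6, 8}
Tree: B1–B2, B2–B3, B3–B4, B4–B5
The largest bag has 4 vertices, giving width 3; this decomposition certifies tw(G) ≤ 3. For the lower bound: the 4 vertex sets {4,6}, {1,3}, {8}, {7} are disjoint, each induces a connected subgraph, and every pair is joined by at least one edge of G. Contracting each set to a single vertex therefore yields K_{4} as a minor, and since treewidth is minor-monotone, tw(G) ≥ tw(K_{4}) = 3. Combining the bounds, tw(G) = 3.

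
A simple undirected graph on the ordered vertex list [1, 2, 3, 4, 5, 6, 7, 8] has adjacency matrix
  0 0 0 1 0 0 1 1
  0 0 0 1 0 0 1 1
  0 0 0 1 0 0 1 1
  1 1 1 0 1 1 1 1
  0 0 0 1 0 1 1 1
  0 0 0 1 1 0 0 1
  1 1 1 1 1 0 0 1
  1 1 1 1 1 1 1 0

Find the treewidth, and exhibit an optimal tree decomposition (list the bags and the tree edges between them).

Treewidth 3.
One optimal decomposition is:
Bags: B1 = {4, 5, 6, 8}  B2 = {4, 5, 7, 8}  B3 = {2, 4, 7, 8}  B4 = {1, 4, 7, 8}  B5 = {3, 4, 7, 8}
Tree: B1–B2, B2–B3, B2–B4, B3–B5

Each bag holds 4 vertices, so the decomposition has width 3, which upper-bounds the treewidth. On the other hand G contains the 4-clique {4, 5, 6, 8}. A clique must lie in a single bag of any decomposition, so no decomposition can have width below 3. Therefore the treewidth is 3.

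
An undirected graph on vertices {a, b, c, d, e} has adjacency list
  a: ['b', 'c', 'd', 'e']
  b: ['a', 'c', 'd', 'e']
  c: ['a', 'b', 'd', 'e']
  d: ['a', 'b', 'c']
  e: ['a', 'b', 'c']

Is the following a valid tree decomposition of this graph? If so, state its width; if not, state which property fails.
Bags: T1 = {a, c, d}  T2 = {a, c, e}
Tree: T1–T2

A tree decomposition must satisfy three properties: every vertex lies in some bag; for every edge, both endpoints lie together in some bag; and for every vertex, the bags containing it form a connected subtree. Here vertex b appears in no bag, so the decomposition is invalid.

No — vertex b appears in no bag.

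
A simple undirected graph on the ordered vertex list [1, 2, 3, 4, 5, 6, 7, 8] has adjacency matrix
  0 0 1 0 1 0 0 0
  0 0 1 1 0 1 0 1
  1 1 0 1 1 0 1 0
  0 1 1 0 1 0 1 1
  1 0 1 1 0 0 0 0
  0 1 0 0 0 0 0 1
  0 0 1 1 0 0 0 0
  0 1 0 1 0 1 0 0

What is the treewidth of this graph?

2

A width-2 tree decomposition is:
Bags: B1 = {2, 3, 4}  B2 = {2, 4, 8}  B3 = {2, 6, 8}  B4 = {3, 4, 5}  B5 = {1, 3, 5}  B6 = {3, 4, 7}
Tree: B1–B2, B2–B3, B1–B4, B4–B5, B1–B6
Each bag holds 3 vertices, so the decomposition has width 2, which upper-bounds the treewidth. Conversely, {2, 4, 8} is a clique of size 3, and the vertices of any clique must share a bag in every tree decomposition; so some bag has ≥ 3 vertices and tw(G) ≥ 2. Combining the bounds, tw(G) = 2.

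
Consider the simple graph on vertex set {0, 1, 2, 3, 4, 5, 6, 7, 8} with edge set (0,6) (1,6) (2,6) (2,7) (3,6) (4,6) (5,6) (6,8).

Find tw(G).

A width-1 tree decomposition is:
Bags: B1 = {2, 6}  B2 = {3, 6}  B3 = {1, 6}  B4 = {2, 7}  B5 = {4, 6}  B6 = {6, 8}  B7 = {5, 6}  B8 = {0, 6}
Tree: B1–B2, B1–B3, B1–B4, B3–B5, B1–B6, B2–B7, B1–B8
Every bag has size at most 2, so the width is 2 − 1 = 1 and tw(G) ≤ 1. G has an edge, so its treewidth is at least 1. The upper and lower bounds meet at 1, so that is the treewidth.

1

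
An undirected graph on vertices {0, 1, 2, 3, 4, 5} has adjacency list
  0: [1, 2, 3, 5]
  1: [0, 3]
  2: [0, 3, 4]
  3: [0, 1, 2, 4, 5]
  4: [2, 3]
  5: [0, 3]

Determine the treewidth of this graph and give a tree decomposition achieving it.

Treewidth 2.
One such decomposition:
Bags: B1 = {0, 3, 5}  B2 = {0, 2, 3}  B3 = {2, 3, 4}  B4 = {0, 1, 3}
Tree: B1–B2, B2–B3, B1–B4

Each bag holds 3 vertices, so the decomposition has width 2, which upper-bounds the treewidth. Conversely, {0, 1, 3} is a clique of size 3, and the vertices of any clique must share a bag in every tree decomposition; so some bag has ≥ 3 vertices and tw(G) ≥ 2. Hence tw(G) = 2 exactly.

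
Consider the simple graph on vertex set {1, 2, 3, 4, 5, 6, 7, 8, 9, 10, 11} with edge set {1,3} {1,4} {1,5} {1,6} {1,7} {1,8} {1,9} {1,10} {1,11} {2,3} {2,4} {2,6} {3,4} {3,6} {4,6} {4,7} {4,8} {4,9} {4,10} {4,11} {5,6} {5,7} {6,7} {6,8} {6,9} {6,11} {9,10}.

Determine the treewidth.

3

A width-3 tree decomposition is:
Bags: B1 = {1, 4, 6, 7}  B2 = {1, 3, 4, 6}  B3 = {1, 5, 6, 7}  B4 = {1, 4, 6, 11}  B5 = {1, 4, 6, 9}  B6 = {1, 4, 9, 10}  B7 = {1, 4, 6, 8}  B8 = {2, 3, 4, 6}
Tree: B1–B2, B1–B3, B2–B4, B2–B5, B5–B6, B1–B7, B2–B8
The largest bag has 4 vertices, giving width 3; this decomposition certifies tw(G) ≤ 3. For the lower bound, the 4 vertices {1, 4, 9, 10} are pairwise adjacent, and any tree decomposition puts a clique entirely inside one bag — forcing width ≥ 3. Combining the bounds, tw(G) = 3.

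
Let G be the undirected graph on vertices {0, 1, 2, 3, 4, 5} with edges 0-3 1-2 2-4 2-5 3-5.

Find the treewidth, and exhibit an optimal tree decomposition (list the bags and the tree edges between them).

Each bag holds 2 vertices, so the decomposition has width 1, which upper-bounds the treewidth. Since G has at least one edge (e.g. 0–3), it is not an edgeless graph, so tw(G) ≥ 1. Therefore the treewidth is 1.

Treewidth 1.
One such decomposition:
Bags: B1 = {0, 3}  B2 = {3, 5}  B3 = {2, 5}  B4 = {1, 2}  B5 = {2, 4}
Tree: B1–B2, B2–B3, B3–B4, B3–B5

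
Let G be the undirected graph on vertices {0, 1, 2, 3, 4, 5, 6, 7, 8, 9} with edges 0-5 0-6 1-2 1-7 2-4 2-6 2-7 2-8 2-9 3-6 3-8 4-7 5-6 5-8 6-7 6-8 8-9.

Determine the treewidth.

A width-2 tree decomposition is:
Bags: B1 = {2, 6, 7}  B2 = {2, 6, 8}  B3 = {1, 2, 7}  B4 = {5, 6, 8}  B5 = {2, 8, 9}  B6 = {3, 6, 8}  B7 = {2, 4, 7}  B8 = {0, 5, 6}
Tree: B1–B2, B1–B3, B2–B4, B2–B5, B2–B6, B1–B7, B4–B8
The largest bag has 3 vertices, giving width 2; this decomposition certifies tw(G) ≤ 2. Conversely, {0, 5, 6} is a clique of size 3, and the vertices of any clique must share a bag in every tree decomposition; so some bag has ≥ 3 vertices and tw(G) ≥ 2. Hence tw(G) = 2 exactly.

2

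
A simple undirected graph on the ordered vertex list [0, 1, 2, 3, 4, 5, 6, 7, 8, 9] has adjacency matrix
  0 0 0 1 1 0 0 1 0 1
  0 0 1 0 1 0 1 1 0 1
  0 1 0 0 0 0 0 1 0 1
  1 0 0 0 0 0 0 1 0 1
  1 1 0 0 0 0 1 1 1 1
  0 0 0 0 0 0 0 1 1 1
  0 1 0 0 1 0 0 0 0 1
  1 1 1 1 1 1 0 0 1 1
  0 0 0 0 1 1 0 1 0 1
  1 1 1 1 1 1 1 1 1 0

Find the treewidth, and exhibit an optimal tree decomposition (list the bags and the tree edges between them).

Each bag holds 4 vertices, so the decomposition has width 3, which upper-bounds the treewidth. On the other hand G contains the 4-clique {1, 4, 6, 9}. A clique must lie in a single bag of any decomposition, so no decomposition can have width below 3. Combining the bounds, tw(G) = 3.

Treewidth 3.
One such decomposition:
Bags: B1 = {1, 4, 7, 9}  B2 = {1, 4, 6, 9}  B3 = {4, 7, 8, 9}  B4 = {0, 4, 7, 9}  B5 = {0, 3, 7, 9}  B6 = {5, 7, 8, 9}  B7 = {1, 2, 7, 9}
Tree: B1–B2, B1–B3, B3–B4, B4–B5, B3–B6, B1–B7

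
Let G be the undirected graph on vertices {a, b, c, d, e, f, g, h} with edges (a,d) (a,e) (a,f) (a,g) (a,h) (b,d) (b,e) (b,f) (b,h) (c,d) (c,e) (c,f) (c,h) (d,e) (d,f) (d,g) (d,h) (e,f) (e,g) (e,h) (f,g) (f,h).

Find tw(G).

A width-4 tree decomposition is:
Bags: B1 = {c, d, e, f, h}  B2 = {a, d, e, f, h}  B3 = {b, d, e, f, h}  B4 = {a, d, e, f, g}
Tree: B1–B2, B1–B3, B2–B4
Every bag has size at most 5, so the width is 5 − 1 = 4 and tw(G) ≤ 4. For the lower bound, the 5 vertices {a, d, e, f, g} are pairwise adjacent, and any tree decomposition puts a clique entirely inside one bag — forcing width ≥ 4. Hence tw(G) = 4 exactly.

4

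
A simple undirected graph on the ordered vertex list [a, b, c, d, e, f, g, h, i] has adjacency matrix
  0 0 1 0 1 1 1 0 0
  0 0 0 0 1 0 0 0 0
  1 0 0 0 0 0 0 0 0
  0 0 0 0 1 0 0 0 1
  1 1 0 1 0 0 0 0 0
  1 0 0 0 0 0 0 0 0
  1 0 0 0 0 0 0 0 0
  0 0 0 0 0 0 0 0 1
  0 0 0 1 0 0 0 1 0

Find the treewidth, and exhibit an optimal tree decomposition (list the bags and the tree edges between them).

The largest bag has 2 vertices, giving width 1; this decomposition certifies tw(G) ≤ 1. G has an edge, so its treewidth is at least 1. The upper and lower bounds meet at 1, so that is the treewidth.

Treewidth 1.
One optimal decomposition is:
Bags: B1 = {a, g}  B2 = {a, c}  B3 = {a, e}  B4 = {a, f}  B5 = {b, e}  B6 = {d, e}  B7 = {d, i}  B8 = {h, i}
Tree: B1–B2, B2–B3, B1–B4, B3–B5, B5–B6, B6–B7, B7–B8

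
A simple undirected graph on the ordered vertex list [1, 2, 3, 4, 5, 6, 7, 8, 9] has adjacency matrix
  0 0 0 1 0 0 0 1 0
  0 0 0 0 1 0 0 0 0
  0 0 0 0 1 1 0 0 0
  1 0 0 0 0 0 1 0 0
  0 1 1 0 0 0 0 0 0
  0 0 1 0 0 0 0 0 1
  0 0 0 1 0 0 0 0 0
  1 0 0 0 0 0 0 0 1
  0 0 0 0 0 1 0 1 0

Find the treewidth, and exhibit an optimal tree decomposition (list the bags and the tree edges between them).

Every bag has size at most 2, so the width is 2 − 1 = 1 and tw(G) ≤ 1. G has an edge, so its treewidth is at least 1. Therefore the treewidth is 1.

Treewidth 1.
One such decomposition:
Bags: B1 = {2, 5}  B2 = {3, 5}  B3 = {3, 6}  B4 = {6, 9}  B5 = {8, 9}  B6 = {1, 8}  B7 = {1, 4}  B8 = {4, 7}
Tree: B1–B2, B2–B3, B3–B4, B4–B5, B5–B6, B6–B7, B7–B8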